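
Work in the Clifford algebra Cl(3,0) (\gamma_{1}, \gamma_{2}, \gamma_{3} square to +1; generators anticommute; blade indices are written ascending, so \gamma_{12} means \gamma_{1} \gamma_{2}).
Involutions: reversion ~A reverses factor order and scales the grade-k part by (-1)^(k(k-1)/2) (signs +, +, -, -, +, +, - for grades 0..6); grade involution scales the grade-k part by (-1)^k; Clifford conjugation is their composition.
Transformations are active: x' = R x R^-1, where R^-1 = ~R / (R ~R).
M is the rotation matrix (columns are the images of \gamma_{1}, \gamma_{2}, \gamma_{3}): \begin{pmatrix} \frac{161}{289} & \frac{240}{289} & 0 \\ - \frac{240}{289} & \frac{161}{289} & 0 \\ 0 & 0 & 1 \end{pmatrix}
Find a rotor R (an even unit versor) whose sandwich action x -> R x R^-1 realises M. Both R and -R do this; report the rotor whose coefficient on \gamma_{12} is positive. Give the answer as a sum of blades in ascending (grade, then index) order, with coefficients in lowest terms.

Method: write R = a + b12*\gamma_{12} + b13*\gamma_{13} + b23*\gamma_{23} with a^2 + b12^2 + b13^2 + b23^2 = 1 (so R^-1 = ~R). Expanding the columns R e_j ~R gives tr M = 4a^2 - 1 and, from the antisymmetric part, M21 - M12 = -4a*b12, M13 - M31 = 4a*b13, M32 - M23 = -4a*b23.
Here tr M = \frac{611}{289}, so a^2 = (1 + tr M)/4 = \frac{225}{289} and a = ±\frac{15}{17}. Taking a = \frac{15}{17}: M21 - M12 = -\frac{480}{289}, M13 - M31 = 0, M32 - M23 = 0, giving b12 = \frac{8}{17}, b13 = 0, b23 = 0, i.e. R = \frac{15}{17} + \frac{8}{17} \gamma_{12}.
Its \gamma_{12} coefficient is already positive.
Answer: \frac{15}{17} + \frac{8}{17} \gamma_{12}. Why the constraint matters: R and -R act identically through the sandwich — M has trace \frac{611}{289} either way — so only the sign condition on \gamma_{12} picks one of the two preimages.


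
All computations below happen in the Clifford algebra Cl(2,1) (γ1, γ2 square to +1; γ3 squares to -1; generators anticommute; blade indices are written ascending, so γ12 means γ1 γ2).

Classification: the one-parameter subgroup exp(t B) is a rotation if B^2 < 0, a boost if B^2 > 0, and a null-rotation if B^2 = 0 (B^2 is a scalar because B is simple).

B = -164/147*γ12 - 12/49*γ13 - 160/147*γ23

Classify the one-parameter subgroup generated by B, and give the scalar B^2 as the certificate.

B^2 term by term: the squares give (-164/147)^2*(γ12)^2 + (-12/49)^2*(γ13)^2 + (-160/147)^2*(γ23)^2 = 26896/21609*(-1) + 144/2401*(+1) + 25600/21609*(+1) = 0 (each basis 2-blade squares to minus the product of its generators' squares); cross terms between blades sharing an index anticommute and cancel. So B^2 = 0.
Answer: null-rotation, certificate B^2 = 0. No conjugation can change B^2 = 0; the sign gives the class.


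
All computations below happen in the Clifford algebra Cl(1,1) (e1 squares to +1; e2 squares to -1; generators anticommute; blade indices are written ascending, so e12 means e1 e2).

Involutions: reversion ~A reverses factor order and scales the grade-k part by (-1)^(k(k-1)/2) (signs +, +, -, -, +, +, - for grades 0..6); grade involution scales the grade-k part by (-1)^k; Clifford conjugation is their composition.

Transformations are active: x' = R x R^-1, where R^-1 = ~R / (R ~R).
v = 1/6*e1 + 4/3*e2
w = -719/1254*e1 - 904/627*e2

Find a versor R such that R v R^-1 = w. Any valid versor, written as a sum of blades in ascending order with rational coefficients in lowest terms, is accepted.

Sketch: the shared square -7/4 makes R = v + w = -85/209*e1 - 68/627*e2 the natural versor; its sandwich fixes that direction, negates (v - w)/2, and sends v to w.
Answer: -85/209*e1 - 68/627*e2


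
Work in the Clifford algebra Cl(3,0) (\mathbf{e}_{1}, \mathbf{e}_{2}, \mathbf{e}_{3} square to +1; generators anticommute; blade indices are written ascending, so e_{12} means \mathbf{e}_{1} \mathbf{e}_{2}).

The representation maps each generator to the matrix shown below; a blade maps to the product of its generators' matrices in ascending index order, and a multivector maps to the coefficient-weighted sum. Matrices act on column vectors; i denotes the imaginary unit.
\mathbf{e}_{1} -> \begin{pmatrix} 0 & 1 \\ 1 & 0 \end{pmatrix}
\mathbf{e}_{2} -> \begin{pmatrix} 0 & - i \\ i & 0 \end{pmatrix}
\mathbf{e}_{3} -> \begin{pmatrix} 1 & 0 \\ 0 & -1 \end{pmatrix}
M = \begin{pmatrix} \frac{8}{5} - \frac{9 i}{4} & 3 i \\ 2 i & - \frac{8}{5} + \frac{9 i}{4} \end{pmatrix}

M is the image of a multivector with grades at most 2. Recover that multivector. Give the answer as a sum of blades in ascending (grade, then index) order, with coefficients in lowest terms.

Method: 1, rho(e_{1}), rho(e_{2}), rho(e_{3}) form a trace-orthogonal basis of the 2x2 complex matrices (tr(X Y) = 2 if X = Y, else 0), so M = m0*1 + m1*rho(e_{1}) + m2*rho(e_{2}) + m3*rho(e_{3}) with m0 = tr(M)/2 = 0, m1 = tr(M rho(e_{1}))/2 = \frac{5 i}{2}, m2 = tr(M rho(e_{2}))/2 = - \frac{1}{2}, m3 = tr(M rho(e_{3}))/2 = \frac{8}{5} - \frac{9 i}{4}.
Multiplying table entries, the bivector images are rho(e_{12}) = i*rho(e_{3}), rho(e_{13}) = -i*rho(e_{2}), rho(e_{23}) = i*rho(e_{1}); with real blade coefficients the real parts of m0..m3 are the coefficients of 1, e_{1}, e_{2}, e_{3} and the imaginary parts give the bivectors (e_{23}: Im m1, e_{13}: -Im m2, e_{12}: Im m3).
Answer: -\frac{1}{2} e_{2} + \frac{8}{5} e_{3} - \frac{9}{4} e_{12} + \frac{5}{2} e_{23}


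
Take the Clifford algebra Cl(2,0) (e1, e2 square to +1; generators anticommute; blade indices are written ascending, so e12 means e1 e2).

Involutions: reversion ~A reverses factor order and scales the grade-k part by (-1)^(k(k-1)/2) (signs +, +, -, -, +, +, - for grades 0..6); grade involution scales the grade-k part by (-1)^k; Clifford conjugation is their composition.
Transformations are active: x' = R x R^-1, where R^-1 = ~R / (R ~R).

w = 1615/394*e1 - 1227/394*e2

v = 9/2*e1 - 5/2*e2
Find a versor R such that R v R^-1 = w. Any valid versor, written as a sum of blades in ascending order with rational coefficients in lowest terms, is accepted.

Take R = v + w = 1694/197*e1 - 1106/197*e2. Because q(v) = q(w) = 53/2, conjugation by R sends v exactly to w.
Answer: 1694/197*e1 - 1106/197*e2


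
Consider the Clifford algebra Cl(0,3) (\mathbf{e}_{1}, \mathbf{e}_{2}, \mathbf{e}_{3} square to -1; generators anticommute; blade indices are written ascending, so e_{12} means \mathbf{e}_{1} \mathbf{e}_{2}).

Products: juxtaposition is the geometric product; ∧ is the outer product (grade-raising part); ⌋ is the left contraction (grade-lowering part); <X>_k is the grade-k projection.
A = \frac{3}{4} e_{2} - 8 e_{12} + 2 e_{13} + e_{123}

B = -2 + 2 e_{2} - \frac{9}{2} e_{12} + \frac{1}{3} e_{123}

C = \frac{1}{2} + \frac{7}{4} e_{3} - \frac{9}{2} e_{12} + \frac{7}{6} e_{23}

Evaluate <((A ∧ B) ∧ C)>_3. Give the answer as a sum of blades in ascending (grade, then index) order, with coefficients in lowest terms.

step 1: -\frac{3}{2} e_{2} + 16 e_{12} - 4 e_{13} - 6 e_{123}
step 2: -\frac{3}{4} e_{2} + 8 e_{12} - 2 e_{13} - \frac{21}{8} e_{23} + 25 e_{123}
step 3: 25 e_{123}
Answer: 25 e_{123}


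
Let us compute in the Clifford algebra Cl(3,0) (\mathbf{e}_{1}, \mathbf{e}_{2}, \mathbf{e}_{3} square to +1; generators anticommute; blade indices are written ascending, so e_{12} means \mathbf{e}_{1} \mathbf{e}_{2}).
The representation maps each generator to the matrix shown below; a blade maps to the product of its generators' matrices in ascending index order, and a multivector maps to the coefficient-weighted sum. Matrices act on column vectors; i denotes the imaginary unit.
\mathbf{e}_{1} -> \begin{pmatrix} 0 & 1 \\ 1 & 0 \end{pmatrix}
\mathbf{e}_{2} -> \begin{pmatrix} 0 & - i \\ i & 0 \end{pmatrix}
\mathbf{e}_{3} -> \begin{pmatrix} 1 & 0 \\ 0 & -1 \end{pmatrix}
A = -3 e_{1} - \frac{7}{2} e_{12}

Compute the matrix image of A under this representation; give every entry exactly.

Bivector images (products of the table entries): rho(e_{12}) = rho(\mathbf{e}_{1})rho(\mathbf{e}_{2}) = \begin{pmatrix} i & 0 \\ 0 & - i \end{pmatrix}.
M = (-3)*rho(e_{1}) + (-\frac{7}{2})*rho(e_{12}), summed entrywise:
Answer: \begin{pmatrix} - \frac{7 i}{2} & -3 \\ -3 & \frac{7 i}{2} \end{pmatrix}


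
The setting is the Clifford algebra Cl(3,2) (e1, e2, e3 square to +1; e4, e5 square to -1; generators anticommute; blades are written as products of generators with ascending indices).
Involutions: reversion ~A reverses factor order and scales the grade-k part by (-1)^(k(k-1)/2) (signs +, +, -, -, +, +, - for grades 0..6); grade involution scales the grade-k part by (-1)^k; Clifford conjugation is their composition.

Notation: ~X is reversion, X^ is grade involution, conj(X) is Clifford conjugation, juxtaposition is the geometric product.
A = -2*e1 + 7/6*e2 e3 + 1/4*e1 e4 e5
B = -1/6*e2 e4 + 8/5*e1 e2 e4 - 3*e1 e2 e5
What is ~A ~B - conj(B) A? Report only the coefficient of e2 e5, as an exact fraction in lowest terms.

first term: 79/20*e2 e4 - 28/5*e2 e5 + 7/36*e3 e4 - 1/3*e1 e2 e4 - 1/24*e1 e2 e5 - 28/15*e1 e3 e4 + 7/2*e1 e3 e5
second term: -79/20*e2 e4 + 28/5*e2 e5 + 7/36*e3 e4 - 1/3*e1 e2 e4 - 1/24*e1 e2 e5 + 28/15*e1 e3 e4 - 7/2*e1 e3 e5
Answer: -56/5


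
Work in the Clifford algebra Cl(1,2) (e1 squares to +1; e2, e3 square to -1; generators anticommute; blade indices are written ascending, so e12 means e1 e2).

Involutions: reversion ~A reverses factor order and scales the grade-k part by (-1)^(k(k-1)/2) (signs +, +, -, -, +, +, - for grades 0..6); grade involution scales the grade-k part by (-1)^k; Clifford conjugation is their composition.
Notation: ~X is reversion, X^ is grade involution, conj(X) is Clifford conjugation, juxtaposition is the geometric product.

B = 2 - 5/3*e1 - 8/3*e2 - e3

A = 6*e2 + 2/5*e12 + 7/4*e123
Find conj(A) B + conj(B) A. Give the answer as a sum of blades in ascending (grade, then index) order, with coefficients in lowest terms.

first term: -16 - 16/15*e1 - 38/3*e2 - 181/20*e12 - 14/3*e13 + 37/12*e23 + 39/10*e123
second term: -16 + 16/15*e1 + 38/3*e2 + 181/20*e12 + 14/3*e13 - 37/12*e23 + 39/10*e123
Answer: -32 + 39/5*e123


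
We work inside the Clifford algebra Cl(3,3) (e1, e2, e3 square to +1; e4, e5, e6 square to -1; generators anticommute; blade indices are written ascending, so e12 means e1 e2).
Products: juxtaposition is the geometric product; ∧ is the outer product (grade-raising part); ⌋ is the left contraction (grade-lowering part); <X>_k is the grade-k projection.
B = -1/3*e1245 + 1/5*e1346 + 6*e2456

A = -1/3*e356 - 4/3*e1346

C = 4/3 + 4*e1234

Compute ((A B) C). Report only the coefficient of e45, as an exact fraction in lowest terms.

step 1: -4/15 - 1/15*e145 - 2*e234 + 8*e1235 - 4/9*e2356 + 1/9*e12346
step 2: -16/45 + 8*e1 - 4/9*e6 - 32*e45 - 4/45*e145 - 8/3*e234 - 4/15*e235 - 16/15*e1234 + 32/3*e1235 + 16/9*e1456 - 16/27*e2356 + 4/27*e12346
Answer: -32


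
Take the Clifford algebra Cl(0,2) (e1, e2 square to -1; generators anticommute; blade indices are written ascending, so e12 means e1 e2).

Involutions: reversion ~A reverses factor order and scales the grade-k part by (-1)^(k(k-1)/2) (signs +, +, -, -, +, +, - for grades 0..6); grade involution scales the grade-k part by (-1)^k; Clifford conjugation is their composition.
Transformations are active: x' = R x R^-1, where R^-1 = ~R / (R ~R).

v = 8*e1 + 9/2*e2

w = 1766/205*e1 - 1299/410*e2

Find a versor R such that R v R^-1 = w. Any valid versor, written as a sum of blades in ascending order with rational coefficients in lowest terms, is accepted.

Why this works: both vectors square to -337/4, so q(v) = q(w) and R = v + w = 3406/205*e1 + 273/205*e2 carries v to w — its own direction survives, the complement (v - w)/2 flips.
Answer: 3406/205*e1 + 273/205*e2


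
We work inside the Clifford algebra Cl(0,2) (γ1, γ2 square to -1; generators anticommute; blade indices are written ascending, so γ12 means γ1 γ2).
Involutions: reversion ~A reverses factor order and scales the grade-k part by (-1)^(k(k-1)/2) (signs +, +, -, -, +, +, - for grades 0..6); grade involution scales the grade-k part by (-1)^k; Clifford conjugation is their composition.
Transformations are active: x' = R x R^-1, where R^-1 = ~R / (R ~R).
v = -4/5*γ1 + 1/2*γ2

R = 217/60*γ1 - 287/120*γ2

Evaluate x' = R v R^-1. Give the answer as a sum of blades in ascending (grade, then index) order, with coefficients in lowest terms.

~R = 217/60*γ1 - 287/120*γ2, and R ~R = -10829/576, so R^-1 = ~R / (-10829/576).
R v = 4907/1200 - 21/200*γ12
Answer: -21362/27625*γ1 + 29857/55250*γ2


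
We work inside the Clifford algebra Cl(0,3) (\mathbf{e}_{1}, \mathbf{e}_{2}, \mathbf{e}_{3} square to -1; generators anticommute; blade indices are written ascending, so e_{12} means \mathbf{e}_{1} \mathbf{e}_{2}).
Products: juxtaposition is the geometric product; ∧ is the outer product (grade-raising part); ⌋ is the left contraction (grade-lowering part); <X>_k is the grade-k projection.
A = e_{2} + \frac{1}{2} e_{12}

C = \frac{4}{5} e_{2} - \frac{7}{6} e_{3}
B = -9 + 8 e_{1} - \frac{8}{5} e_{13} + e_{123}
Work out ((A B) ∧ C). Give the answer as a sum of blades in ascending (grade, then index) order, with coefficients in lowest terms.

step 1: -5 e_{2} - \frac{1}{2} e_{3} - \frac{25}{2} e_{12} + e_{13} - \frac{4}{5} e_{23} + \frac{8}{5} e_{123}
step 2: \frac{187}{30} e_{23} + \frac{827}{60} e_{123}
Answer: \frac{187}{30} e_{23} + \frac{827}{60} e_{123}


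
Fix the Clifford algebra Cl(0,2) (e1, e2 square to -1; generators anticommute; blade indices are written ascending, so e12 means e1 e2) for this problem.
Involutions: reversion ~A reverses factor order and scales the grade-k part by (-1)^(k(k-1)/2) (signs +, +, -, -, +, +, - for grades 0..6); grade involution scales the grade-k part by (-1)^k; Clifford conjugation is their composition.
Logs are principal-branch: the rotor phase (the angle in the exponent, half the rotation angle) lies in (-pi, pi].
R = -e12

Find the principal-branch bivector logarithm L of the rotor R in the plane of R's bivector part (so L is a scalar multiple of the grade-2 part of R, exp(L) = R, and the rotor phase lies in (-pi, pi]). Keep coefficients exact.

The scalar part of R is 0, and that scalar determines the rotor phase on the principal branch; recovering the unit plane as bivector-part over sine of the phase gives L = phase * plane.
Concretely: cos(phase) = 0 gives phase = ±pi/2, and since phase/sin(phase) is even the sign is immaterial: L = (phase/sin(phase)) * <R>_2 = (pi/2) * <R>_2.
Answer: -pi/2*e12


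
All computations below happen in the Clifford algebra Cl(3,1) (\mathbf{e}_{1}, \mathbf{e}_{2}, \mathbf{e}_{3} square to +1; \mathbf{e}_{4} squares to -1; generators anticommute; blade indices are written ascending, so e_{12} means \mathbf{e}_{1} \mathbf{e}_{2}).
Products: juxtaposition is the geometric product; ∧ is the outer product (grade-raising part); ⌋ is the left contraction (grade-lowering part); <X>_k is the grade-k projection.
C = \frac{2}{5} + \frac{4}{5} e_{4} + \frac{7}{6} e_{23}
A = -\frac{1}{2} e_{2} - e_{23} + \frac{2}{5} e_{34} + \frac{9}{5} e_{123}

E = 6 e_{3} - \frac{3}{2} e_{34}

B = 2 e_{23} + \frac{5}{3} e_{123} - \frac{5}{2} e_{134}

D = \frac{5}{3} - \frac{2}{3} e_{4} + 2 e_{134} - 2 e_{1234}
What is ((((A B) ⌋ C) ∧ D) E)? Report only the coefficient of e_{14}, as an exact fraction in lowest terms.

step 1: -1 - \frac{44}{15} e_{1} - e_{3} + \frac{5}{6} e_{13} - \frac{53}{10} e_{24} + \frac{11}{6} e_{124} - \frac{5}{4} e_{1234}
step 2: -\frac{2}{5} + \frac{7}{6} e_{2} - \frac{4}{5} e_{4} - \frac{7}{6} e_{23}
step 3: -\frac{2}{3} + \frac{35}{18} e_{2} - \frac{16}{15} e_{4} - \frac{35}{18} e_{23} - \frac{7}{9} e_{24} - \frac{4}{5} e_{134} + \frac{7}{9} e_{234} - \frac{23}{15} e_{1234}
step 4: \frac{6}{5} e_{1} - \frac{77}{6} e_{2} - \frac{12}{5} e_{3} + \frac{23}{10} e_{12} + \frac{24}{5} e_{14} + \frac{77}{6} e_{23} - \frac{7}{4} e_{24} + \frac{37}{5} e_{34} + \frac{46}{5} e_{124} + \frac{7}{4} e_{234}
Answer: \frac{24}{5}


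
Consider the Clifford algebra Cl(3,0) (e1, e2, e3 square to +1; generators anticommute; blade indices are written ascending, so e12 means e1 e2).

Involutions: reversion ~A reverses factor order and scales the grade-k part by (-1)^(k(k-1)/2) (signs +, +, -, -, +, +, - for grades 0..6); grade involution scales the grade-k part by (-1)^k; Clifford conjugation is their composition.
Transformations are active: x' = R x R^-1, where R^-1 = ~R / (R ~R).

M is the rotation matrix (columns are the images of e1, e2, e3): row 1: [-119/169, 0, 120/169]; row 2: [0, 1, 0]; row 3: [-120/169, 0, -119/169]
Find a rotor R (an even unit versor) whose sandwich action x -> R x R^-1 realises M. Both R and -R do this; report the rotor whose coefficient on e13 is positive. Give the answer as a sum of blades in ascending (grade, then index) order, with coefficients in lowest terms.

Method: write R = a + b12*e12 + b13*e13 + b23*e23 with a^2 + b12^2 + b13^2 + b23^2 = 1 (so R^-1 = ~R). Expanding the columns R e_j ~R gives tr M = 4a^2 - 1 and, from the antisymmetric part, M21 - M12 = -4a*b12, M13 - M31 = 4a*b13, M32 - M23 = -4a*b23.
Here tr M = -69/169, so a^2 = (1 + tr M)/4 = 25/169 and a = ±5/13. Taking a = 5/13: M21 - M12 = 0, M13 - M31 = 240/169, M32 - M23 = 0, giving b12 = 0, b13 = 12/13, b23 = 0, i.e. R = 5/13 + 12/13*e13.
Its e13 coefficient is already positive.
Answer: 5/13 + 12/13*e13. Uniqueness: Spin(3) -> SO(3) maps R and -R to the same rotation of trace -69/169; fixing the sign of the e13 coefficient removes the ambiguity.


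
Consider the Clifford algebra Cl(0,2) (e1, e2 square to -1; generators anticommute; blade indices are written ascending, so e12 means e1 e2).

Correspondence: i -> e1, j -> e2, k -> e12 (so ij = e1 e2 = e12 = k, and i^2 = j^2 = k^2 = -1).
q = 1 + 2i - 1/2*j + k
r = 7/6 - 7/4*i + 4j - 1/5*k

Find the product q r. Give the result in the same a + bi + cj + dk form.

In blades: q = 1 + 2*e1 - 1/2*e2 + e12, r = 7/6 - 7/4*e1 + 4*e2 - 1/5*e12.
Distribute q over r term by term (generator squares from the signature, products reordered to ascending indices): (1)*r = 7/6 - 7/4*e1 + 4*e2 - 1/5*e12; (2*e1)*r = 7/2 + 7/3*e1 + 2/5*e2 + 8*e12; (-1/2*e2)*r = 2 + 1/10*e1 - 7/12*e2 - 7/8*e12; (e12)*r = 1/5 - 4*e1 - 7/4*e2 + 7/6*e12.
Sum: 103/15 - 199/60*e1 + 31/15*e2 + 971/120*e12; translating back through the correspondence:
Answer: 103/15 - 199/60*i + 31/15*j + 971/120*k


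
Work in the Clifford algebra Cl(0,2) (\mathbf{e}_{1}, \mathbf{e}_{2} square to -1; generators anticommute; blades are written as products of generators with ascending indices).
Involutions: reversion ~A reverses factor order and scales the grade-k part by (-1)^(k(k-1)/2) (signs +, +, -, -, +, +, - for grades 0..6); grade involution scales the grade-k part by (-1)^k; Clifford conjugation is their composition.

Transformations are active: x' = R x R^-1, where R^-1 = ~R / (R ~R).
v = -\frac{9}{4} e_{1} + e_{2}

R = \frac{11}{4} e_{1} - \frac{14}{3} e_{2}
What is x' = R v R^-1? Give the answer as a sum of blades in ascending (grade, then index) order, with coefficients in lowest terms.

~R = \frac{11}{4} e_{1} - \frac{14}{3} e_{2}, and R ~R = -\frac{4225}{144}, so R^-1 = ~R / (-\frac{4225}{144}).
R v = \frac{521}{48} - \frac{31}{4} e_{1} e_{2}
Answer: \frac{3639}{16900} e_{1} + \frac{10363}{4225} e_{2}


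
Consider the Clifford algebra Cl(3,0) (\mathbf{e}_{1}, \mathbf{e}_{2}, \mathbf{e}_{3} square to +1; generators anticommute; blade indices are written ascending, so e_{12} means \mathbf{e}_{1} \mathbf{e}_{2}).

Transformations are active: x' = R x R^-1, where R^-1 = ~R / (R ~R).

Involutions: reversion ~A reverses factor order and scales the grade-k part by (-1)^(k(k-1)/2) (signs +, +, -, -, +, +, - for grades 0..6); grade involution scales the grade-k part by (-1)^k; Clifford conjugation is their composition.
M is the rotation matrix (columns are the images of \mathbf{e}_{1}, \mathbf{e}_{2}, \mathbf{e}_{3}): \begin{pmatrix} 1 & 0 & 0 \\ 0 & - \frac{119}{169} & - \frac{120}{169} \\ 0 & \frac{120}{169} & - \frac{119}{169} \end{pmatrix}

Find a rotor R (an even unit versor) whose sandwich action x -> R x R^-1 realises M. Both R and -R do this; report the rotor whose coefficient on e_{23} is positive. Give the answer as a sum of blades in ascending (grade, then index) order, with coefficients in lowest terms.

Method: write R = a + b12*e_{12} + b13*e_{13} + b23*e_{23} with a^2 + b12^2 + b13^2 + b23^2 = 1 (so R^-1 = ~R). Expanding the columns R e_j ~R gives tr M = 4a^2 - 1 and, from the antisymmetric part, M21 - M12 = -4a*b12, M13 - M31 = 4a*b13, M32 - M23 = -4a*b23.
Here tr M = -\frac{69}{169}, so a^2 = (1 + tr M)/4 = \frac{25}{169} and a = ±\frac{5}{13}. Taking a = \frac{5}{13}: M21 - M12 = 0, M13 - M31 = 0, M32 - M23 = \frac{240}{169}, giving b12 = 0, b13 = 0, b23 = -\frac{12}{13}, i.e. R = \frac{5}{13} - \frac{12}{13} e_{23}.
Its e_{23} coefficient is negative, so report the other preimage -R.
Answer: -\frac{5}{13} + \frac{12}{13} e_{23}. Why the constraint matters: R and -R act identically through the sandwich — M has trace -\frac{69}{169} either way — so only the sign condition on e_{23} picks one of the two preimages.


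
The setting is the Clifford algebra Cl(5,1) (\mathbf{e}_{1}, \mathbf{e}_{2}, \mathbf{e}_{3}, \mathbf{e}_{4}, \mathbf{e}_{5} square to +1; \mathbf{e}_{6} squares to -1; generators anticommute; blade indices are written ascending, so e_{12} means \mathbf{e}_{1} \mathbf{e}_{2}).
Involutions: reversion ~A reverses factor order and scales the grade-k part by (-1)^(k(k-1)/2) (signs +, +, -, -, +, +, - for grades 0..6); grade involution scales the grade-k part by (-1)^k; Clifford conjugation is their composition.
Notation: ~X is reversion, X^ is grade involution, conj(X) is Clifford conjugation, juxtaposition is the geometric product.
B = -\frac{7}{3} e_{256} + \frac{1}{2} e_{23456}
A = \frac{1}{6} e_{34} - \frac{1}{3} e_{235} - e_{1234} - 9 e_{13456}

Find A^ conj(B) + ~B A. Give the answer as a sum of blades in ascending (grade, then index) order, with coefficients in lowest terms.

first term: \frac{9}{2} e_{12} - \frac{7}{9} e_{36} - \frac{1}{6} e_{46} - \frac{1}{2} e_{156} + \frac{1}{12} e_{256} - 21 e_{1234} + \frac{7}{3} e_{13456} - \frac{7}{18} e_{23456}
second term: -\frac{9}{2} e_{12} + \frac{7}{9} e_{36} - \frac{1}{6} e_{46} - \frac{1}{2} e_{156} - \frac{1}{12} e_{256} + 21 e_{1234} + \frac{7}{3} e_{13456} + \frac{7}{18} e_{23456}
Answer: -\frac{1}{3} e_{46} - e_{156} + \frac{14}{3} e_{13456}


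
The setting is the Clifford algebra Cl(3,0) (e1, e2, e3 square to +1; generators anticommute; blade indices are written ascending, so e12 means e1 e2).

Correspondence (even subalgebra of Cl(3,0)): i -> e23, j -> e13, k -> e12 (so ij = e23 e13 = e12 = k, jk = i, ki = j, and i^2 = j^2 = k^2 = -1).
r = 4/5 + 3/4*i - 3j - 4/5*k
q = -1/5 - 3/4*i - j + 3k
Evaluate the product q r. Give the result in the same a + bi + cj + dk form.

In blades: q = -1/5 + 3*e12 - e13 - 3/4*e23, r = 4/5 - 4/5*e12 - 3*e13 + 3/4*e23.
Distribute q over r term by term (generator squares from the signature, products reordered to ascending indices): (-1/5)*r = -4/25 + 4/25*e12 + 3/5*e13 - 3/20*e23; (3*e12)*r = 12/5 + 12/5*e12 + 9/4*e13 + 9*e23; (-e13)*r = -3 + 3/4*e12 - 4/5*e13 + 4/5*e23; (-3/4*e23)*r = 9/16 + 9/4*e12 - 3/5*e13 - 3/5*e23.
Sum: -79/400 + 139/25*e12 + 29/20*e13 + 181/20*e23; translating back through the correspondence:
Answer: -79/400 + 181/20*i + 29/20*j + 139/25*k


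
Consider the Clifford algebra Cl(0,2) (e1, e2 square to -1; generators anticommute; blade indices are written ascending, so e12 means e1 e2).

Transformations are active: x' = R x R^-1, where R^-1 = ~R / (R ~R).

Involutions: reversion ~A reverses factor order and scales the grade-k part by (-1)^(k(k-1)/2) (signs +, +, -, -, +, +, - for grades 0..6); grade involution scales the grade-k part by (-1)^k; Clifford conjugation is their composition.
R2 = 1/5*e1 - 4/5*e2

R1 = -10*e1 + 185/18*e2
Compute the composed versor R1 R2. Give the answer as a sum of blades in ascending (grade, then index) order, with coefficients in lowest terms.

Distribute over the terms of R1 (each basis-blade product reordered to ascending indices, repeated generators contracted through their squares):
(-10*e1) R2 = 2 + 8*e12
(185/18*e2) R2 = 74/9 - 37/18*e12
Summing the partial products and collecting blades:
Answer: 92/9 + 107/18*e12


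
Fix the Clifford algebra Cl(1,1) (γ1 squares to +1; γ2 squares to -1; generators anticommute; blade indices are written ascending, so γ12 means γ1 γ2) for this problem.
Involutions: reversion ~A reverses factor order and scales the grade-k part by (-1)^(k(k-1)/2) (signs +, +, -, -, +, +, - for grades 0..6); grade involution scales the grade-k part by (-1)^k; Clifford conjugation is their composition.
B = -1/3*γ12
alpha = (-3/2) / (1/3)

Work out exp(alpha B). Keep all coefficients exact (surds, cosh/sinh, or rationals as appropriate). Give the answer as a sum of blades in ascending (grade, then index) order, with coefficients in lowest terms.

B^2 = (-1/3)^2*(γ12)^2 = 1/9*(+1) = 1/9 (a basis 2-blade squares to minus the product of its generators' squares).
B^2 = 1/9 — the positive square puts this in the hyperbolic regime; l = 1/3, alpha*l = -3/2, so exp(alpha B) = cosh(-3/2) + (sinh(-3/2)/(1/3))*B = cosh(3/2) + (-3*sinh(3/2))*B.
Answer: cosh(3/2) + sinh(3/2)*γ12


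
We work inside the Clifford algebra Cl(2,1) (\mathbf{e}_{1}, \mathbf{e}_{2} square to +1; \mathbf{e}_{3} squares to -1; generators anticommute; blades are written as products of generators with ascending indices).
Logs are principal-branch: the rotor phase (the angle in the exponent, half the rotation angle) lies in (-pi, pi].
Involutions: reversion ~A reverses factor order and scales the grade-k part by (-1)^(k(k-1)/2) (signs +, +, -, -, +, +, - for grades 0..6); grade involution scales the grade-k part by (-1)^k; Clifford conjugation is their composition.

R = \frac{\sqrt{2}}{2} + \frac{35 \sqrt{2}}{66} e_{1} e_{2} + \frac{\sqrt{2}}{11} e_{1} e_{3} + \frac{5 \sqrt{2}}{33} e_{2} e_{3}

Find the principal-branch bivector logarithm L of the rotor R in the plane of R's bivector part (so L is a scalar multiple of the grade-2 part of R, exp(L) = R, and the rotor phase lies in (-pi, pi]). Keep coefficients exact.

The scalar part of R is \frac{\sqrt{2}}{2}, which fixes the principal-branch rotor phase; the unit plane is then the bivector part divided by the sine of that phase, and L is that plane scaled by the phase.
Concretely: cos(phase) = \frac{\sqrt{2}}{2} gives phase = ±\frac{\pi}{4}, and since phase/sin(phase) is even the sign is immaterial: L = (phase/sin(phase)) * <R>_2 = (\frac{\sqrt{2} \pi}{4}) * <R>_2.
Answer: \frac{35 \pi}{132} e_{1} e_{2} + \frac{\pi}{22} e_{1} e_{3} + \frac{5 \pi}{66} e_{2} e_{3}


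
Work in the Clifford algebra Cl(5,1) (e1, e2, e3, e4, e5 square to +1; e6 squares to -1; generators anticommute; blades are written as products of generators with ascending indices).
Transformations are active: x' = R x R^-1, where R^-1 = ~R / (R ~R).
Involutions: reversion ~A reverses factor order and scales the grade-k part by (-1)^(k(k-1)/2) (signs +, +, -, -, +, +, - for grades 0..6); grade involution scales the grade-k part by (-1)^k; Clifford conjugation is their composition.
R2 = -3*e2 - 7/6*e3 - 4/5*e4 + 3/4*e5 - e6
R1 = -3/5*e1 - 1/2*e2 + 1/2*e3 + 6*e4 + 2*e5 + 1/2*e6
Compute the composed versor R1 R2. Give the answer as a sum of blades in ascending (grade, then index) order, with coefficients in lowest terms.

Distribute over the terms of R2 (each basis-blade product reordered to ascending indices, repeated generators contracted through their squares):
R1 (-3*e2) = 3/2 + 9/5*e1 e2 + 3/2*e2 e3 + 18*e2 e4 + 6*e2 e5 + 3/2*e2 e6
R1 (-7/6*e3) = -7/12 + 7/10*e1 e3 + 7/12*e2 e3 + 7*e3 e4 + 7/3*e3 e5 + 7/12*e3 e6
R1 (-4/5*e4) = -24/5 + 12/25*e1 e4 + 2/5*e2 e4 - 2/5*e3 e4 + 8/5*e4 e5 + 2/5*e4 e6
R1 (3/4*e5) = 3/2 - 9/20*e1 e5 - 3/8*e2 e5 + 3/8*e3 e5 + 9/2*e4 e5 - 3/8*e5 e6
R1 (-e6) = 1/2 + 3/5*e1 e6 + 1/2*e2 e6 - 1/2*e3 e6 - 6*e4 e6 - 2*e5 e6
Summing the partial products and collecting blades:
Answer: -113/60 + 9/5*e1 e2 + 7/10*e1 e3 + 12/25*e1 e4 - 9/20*e1 e5 + 3/5*e1 e6 + 25/12*e2 e3 + 92/5*e2 e4 + 45/8*e2 e5 + 2*e2 e6 + 33/5*e3 e4 + 65/24*e3 e5 + 1/12*e3 e6 + 61/10*e4 e5 - 28/5*e4 e6 - 19/8*e5 e6


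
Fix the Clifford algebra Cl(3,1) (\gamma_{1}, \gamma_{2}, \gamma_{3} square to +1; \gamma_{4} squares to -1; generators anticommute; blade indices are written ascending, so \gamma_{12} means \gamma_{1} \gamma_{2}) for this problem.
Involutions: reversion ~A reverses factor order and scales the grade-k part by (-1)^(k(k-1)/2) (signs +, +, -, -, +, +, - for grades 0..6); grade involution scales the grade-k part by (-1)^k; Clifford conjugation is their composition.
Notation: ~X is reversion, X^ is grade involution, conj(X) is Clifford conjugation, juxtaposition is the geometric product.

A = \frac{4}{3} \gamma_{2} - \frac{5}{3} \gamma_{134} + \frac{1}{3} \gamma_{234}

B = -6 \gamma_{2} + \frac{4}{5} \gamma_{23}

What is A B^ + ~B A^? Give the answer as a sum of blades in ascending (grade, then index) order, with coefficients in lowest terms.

first term: 8 + \frac{16}{15} \gamma_{3} - \frac{4}{15} \gamma_{4} + 2 \gamma_{34} + \frac{4}{3} \gamma_{124} - 10 \gamma_{1234}
second term: 8 - \frac{16}{15} \gamma_{3} - \frac{4}{15} \gamma_{4} + 2 \gamma_{34} - \frac{4}{3} \gamma_{124} + 10 \gamma_{1234}
Answer: 16 - \frac{8}{15} \gamma_{4} + 4 \gamma_{34}


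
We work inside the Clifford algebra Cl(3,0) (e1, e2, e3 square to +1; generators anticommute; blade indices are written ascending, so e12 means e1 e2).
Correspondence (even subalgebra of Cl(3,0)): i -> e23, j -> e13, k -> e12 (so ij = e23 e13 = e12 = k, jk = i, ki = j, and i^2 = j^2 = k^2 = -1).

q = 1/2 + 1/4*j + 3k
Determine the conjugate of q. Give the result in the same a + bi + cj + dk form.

In blades: q = 1/2 + 3*e12 + 1/4*e13.
Quaternion conjugation is reversion on the even subalgebra: the scalar is fixed and every grade-2 blade flips sign, giving 1/2 - 3*e12 - 1/4*e13; translating back:
Answer: 1/2 - 1/4*j - 3k


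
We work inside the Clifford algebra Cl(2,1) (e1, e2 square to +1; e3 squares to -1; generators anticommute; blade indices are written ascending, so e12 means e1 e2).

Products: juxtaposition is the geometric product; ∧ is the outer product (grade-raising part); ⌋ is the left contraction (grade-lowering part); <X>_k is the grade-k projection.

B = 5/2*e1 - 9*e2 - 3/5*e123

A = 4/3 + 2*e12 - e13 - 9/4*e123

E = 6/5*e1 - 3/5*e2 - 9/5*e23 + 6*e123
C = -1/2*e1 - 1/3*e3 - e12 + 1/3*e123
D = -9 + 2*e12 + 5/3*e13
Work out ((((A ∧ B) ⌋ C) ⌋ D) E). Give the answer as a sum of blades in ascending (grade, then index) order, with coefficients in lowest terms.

step 1: 10/3*e1 - 12*e2 - 49/5*e123
step 2: -74/15 - 12*e1 - 10/3*e2 + 4*e13 + 10/9*e23
step 3: 766/15 + 20/3*e1 - 24*e2 - 20*e3 - 148/15*e12 - 74/9*e13
step 4: 112/5 + 336/5*e1 + 998/15*e2 + 1684/15*e3 + 798/5*e12 + 4644/25*e13 - 1598/25*e23 + 4342/15*e123
Answer: 112/5 + 336/5*e1 + 998/15*e2 + 1684/15*e3 + 798/5*e12 + 4644/25*e13 - 1598/25*e23 + 4342/15*e123


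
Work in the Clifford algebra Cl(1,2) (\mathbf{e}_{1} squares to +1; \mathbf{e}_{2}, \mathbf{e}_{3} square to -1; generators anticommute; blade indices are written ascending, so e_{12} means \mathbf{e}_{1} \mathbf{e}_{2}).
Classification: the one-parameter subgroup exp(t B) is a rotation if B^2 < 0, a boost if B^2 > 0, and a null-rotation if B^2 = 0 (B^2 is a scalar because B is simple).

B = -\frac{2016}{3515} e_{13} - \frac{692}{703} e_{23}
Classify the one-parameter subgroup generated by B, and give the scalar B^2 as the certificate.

B^2 term by term: the squares give (-\frac{2016}{3515})^2*(e_{13})^2 + (-\frac{692}{703})^2*(e_{23})^2 = \frac{4064256}{12355225}*(+1) + \frac{478864}{494209}*(-1) = -\frac{16}{25} (each basis 2-blade squares to minus the product of its generators' squares); cross terms between blades sharing an index anticommute and cancel. So B^2 = -\frac{16}{25}.
Answer: rotation, certificate B^2 = -\frac{16}{25}. Certificate logic: -\frac{16}{25} is a conjugation-invariant scalar, so its sign fixes rotation versus boost versus null-rotation outright.


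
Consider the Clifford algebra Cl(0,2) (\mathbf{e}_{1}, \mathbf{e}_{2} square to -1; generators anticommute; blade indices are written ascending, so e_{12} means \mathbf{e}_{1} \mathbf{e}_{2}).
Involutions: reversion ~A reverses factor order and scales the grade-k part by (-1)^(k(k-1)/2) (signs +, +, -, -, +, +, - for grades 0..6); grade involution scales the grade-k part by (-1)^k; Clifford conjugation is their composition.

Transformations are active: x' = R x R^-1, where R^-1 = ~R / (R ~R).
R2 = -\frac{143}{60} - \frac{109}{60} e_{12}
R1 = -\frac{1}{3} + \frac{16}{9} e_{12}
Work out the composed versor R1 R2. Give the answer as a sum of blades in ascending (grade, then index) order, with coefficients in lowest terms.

Distribute over the terms of R1 (each basis-blade product reordered to ascending indices, repeated generators contracted through their squares):
(-\frac{1}{3}) R2 = \frac{143}{180} + \frac{109}{180} e_{12}
(\frac{16}{9} e_{12}) R2 = \frac{436}{135} - \frac{572}{135} e_{12}
Summing the partial products and collecting blades:
Answer: \frac{2173}{540} - \frac{1961}{540} e_{12}


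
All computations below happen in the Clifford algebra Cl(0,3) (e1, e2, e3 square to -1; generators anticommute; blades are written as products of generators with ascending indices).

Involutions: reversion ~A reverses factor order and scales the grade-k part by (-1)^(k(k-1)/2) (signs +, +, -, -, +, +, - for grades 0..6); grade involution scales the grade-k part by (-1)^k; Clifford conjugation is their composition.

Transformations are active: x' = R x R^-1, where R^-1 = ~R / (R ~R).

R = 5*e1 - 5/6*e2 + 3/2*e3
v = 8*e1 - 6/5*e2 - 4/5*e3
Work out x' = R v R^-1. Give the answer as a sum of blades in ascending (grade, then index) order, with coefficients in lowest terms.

~R = 5*e1 - 5/6*e2 + 3/2*e3, and R ~R = -503/18, so R^-1 = ~R / (-503/18).
R v = -199/5 + 2/3*e1 e2 - 16*e1 e3 + 37/15*e2 e3
Answer: 3140/503*e1 - 2952/2515*e2 + 12758/2515*e3


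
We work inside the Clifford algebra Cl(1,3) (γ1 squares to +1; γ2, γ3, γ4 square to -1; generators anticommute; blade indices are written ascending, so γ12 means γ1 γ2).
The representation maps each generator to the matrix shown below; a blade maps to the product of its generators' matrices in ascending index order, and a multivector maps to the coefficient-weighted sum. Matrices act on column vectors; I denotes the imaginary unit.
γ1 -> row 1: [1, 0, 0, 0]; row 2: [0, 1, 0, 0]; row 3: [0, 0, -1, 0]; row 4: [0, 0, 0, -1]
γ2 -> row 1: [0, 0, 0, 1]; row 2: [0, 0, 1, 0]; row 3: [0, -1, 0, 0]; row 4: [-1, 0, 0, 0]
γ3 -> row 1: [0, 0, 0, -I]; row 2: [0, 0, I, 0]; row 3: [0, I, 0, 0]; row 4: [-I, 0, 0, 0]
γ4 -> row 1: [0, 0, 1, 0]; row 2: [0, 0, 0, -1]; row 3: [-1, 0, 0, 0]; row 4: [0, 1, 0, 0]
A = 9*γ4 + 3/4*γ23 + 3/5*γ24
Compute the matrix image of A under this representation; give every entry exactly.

Bivector images (products of the table entries): rho(γ23) = rho(γ2)rho(γ3) = row 1: [-I, 0, 0, 0]; row 2: [0, I, 0, 0]; row 3: [0, 0, -I, 0]; row 4: [0, 0, 0, I]; rho(γ24) = rho(γ2)rho(γ4) = row 1: [0, 1, 0, 0]; row 2: [-1, 0, 0, 0]; row 3: [0, 0, 0, 1]; row 4: [0, 0, -1, 0].
M = (9)*rho(γ4) + (3/4)*rho(γ23) + (3/5)*rho(γ24), summed entrywise:
Answer: row 1: [-3*I/4, 3/5, 9, 0]; row 2: [-3/5, 3*I/4, 0, -9]; row 3: [-9, 0, -3*I/4, 3/5]; row 4: [0, 9, -3/5, 3*I/4]


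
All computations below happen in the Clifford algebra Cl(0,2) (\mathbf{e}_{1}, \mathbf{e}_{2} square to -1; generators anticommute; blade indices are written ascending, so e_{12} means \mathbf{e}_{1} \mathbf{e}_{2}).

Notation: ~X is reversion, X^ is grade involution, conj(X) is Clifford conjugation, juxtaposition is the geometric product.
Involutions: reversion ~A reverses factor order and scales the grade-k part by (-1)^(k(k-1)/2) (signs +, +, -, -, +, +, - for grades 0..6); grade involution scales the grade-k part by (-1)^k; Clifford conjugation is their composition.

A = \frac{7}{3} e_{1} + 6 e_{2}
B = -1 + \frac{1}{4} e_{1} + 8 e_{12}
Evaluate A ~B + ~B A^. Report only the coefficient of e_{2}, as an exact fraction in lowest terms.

first term: -\frac{7}{12} - \frac{151}{3} e_{1} + \frac{38}{3} e_{2} - \frac{3}{2} e_{12}
second term: \frac{7}{12} - \frac{137}{3} e_{1} + \frac{74}{3} e_{2} - \frac{3}{2} e_{12}
Answer: \frac{112}{3}


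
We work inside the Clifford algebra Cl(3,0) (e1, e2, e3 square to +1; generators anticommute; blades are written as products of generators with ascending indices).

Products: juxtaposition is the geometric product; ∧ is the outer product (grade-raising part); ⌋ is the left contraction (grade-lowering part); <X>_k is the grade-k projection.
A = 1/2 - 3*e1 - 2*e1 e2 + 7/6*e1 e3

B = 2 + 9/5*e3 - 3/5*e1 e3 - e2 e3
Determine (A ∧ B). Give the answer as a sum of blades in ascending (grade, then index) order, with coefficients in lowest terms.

step 1: 1 - 6*e1 + 9/10*e3 - 4*e1 e2 - 101/30*e1 e3 - 1/2*e2 e3 - 3/5*e1 e2 e3
Answer: 1 - 6*e1 + 9/10*e3 - 4*e1 e2 - 101/30*e1 e3 - 1/2*e2 e3 - 3/5*e1 e2 e3


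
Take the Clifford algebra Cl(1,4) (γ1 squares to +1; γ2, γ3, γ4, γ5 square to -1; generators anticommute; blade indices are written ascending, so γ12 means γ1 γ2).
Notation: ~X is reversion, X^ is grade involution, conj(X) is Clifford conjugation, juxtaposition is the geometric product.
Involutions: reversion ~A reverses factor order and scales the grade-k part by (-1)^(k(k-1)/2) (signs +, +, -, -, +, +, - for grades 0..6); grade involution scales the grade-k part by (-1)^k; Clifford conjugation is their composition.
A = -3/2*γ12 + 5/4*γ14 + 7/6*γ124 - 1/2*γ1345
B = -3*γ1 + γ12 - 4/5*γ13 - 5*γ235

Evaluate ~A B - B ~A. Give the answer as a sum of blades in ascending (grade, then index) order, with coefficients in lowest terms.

first term: 3/2 + 9/2*γ2 - 59/12*γ4 + 6/5*γ23 + 9/4*γ24 + γ34 + 2/5*γ45 - 5/2*γ124 + 15/2*γ135 - 14/15*γ234 - 3/2*γ345 - 35/6*γ1345 - 1/2*γ2345 + 25/4*γ12345
second term: 3/2 - 9/2*γ2 + 31/12*γ4 - 6/5*γ23 + 19/4*γ24 - γ34 + 2/5*γ45 - 5/2*γ124 - 15/2*γ135 + 14/15*γ234 + 3/2*γ345 - 35/6*γ1345 + 1/2*γ2345 + 25/4*γ12345
Answer: 9*γ2 - 15/2*γ4 + 12/5*γ23 - 5/2*γ24 + 2*γ34 + 15*γ135 - 28/15*γ234 - 3*γ345 - γ2345


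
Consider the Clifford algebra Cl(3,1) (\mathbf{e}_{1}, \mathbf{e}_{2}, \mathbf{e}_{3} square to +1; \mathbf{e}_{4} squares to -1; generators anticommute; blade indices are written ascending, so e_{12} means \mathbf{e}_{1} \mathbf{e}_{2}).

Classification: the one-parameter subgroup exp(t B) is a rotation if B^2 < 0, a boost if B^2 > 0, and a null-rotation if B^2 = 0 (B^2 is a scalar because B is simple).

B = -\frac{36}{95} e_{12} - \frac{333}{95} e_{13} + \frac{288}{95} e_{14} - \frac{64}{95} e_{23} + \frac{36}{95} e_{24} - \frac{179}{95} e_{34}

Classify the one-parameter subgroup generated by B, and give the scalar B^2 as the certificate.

B^2 term by term: the squares give (-\frac{36}{95})^2*(e_{12})^2 + (-\frac{333}{95})^2*(e_{13})^2 + (\frac{288}{95})^2*(e_{14})^2 + (-\frac{64}{95})^2*(e_{23})^2 + (\frac{36}{95})^2*(e_{24})^2 + (-\frac{179}{95})^2*(e_{34})^2 = \frac{1296}{9025}*(-1) + \frac{110889}{9025}*(-1) + \frac{82944}{9025}*(+1) + \frac{4096}{9025}*(-1) + \frac{1296}{9025}*(+1) + \frac{32041}{9025}*(+1) = 0 (each basis 2-blade squares to minus the product of its generators' squares); cross terms between blades sharing an index anticommute and cancel; the commuting (index-disjoint) pairs give grade-4 terms 2*c*c'*(blade product), which cancel blade by blade — e_{1234}: \frac{12888}{9025} + \frac{23976}{9025} - \frac{36864}{9025} = 0 — confirming B is simple. So B^2 = 0.
Answer: null-rotation, certificate B^2 = 0. One invariant decides it: the square 0 survives every conjugation, and its sign is exactly the classification.


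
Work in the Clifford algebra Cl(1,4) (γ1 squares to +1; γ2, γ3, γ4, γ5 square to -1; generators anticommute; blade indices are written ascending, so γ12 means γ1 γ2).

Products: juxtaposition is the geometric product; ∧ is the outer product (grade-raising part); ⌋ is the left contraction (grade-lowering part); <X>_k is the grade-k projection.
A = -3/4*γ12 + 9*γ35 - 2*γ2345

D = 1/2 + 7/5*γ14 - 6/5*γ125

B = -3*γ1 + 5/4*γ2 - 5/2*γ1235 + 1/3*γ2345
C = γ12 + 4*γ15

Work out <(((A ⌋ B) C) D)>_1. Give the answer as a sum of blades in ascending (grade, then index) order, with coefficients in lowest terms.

step 1: -2/3 + 45/2*γ12 + 3*γ24 + 15/8*γ35
step 2: 45/2 - 2/3*γ12 - 15/2*γ13 + 3*γ14 - 8/3*γ15 - 90*γ25 + 15/8*γ1235 + 12*γ1245
step 3: 309/20 - 108*γ1 - 16/5*γ2 + 9/4*γ3 + 72/5*γ4 + 4/5*γ5 - 1/3*γ12 - 15/4*γ13 + 33*γ14 - 4/3*γ15 + 14/15*γ24 - 309/5*γ25 + 21/2*γ34 - 56/15*γ45 - 27*γ125 + 9*γ235 - 18/5*γ245 + 15/16*γ1235 + 132*γ1245 + 21/8*γ2345
step 4: -108*γ1 - 16/5*γ2 + 9/4*γ3 + 72/5*γ4 + 4/5*γ5
Answer: -108*γ1 - 16/5*γ2 + 9/4*γ3 + 72/5*γ4 + 4/5*γ5
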